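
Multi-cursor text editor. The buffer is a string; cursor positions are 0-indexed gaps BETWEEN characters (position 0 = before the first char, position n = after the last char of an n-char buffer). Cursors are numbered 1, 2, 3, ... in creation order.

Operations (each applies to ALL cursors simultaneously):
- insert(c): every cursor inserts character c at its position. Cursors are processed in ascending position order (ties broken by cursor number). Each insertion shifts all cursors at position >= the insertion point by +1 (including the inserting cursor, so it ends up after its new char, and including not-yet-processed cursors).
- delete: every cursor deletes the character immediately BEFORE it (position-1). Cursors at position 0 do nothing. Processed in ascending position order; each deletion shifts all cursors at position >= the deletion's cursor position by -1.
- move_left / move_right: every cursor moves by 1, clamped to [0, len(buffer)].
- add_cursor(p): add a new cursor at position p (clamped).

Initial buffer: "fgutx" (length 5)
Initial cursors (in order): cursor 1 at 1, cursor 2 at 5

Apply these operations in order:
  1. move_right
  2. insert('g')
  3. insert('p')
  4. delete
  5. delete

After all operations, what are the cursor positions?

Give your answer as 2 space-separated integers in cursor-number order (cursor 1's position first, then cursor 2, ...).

Answer: 2 5

Derivation:
After op 1 (move_right): buffer="fgutx" (len 5), cursors c1@2 c2@5, authorship .....
After op 2 (insert('g')): buffer="fggutxg" (len 7), cursors c1@3 c2@7, authorship ..1...2
After op 3 (insert('p')): buffer="fggputxgp" (len 9), cursors c1@4 c2@9, authorship ..11...22
After op 4 (delete): buffer="fggutxg" (len 7), cursors c1@3 c2@7, authorship ..1...2
After op 5 (delete): buffer="fgutx" (len 5), cursors c1@2 c2@5, authorship .....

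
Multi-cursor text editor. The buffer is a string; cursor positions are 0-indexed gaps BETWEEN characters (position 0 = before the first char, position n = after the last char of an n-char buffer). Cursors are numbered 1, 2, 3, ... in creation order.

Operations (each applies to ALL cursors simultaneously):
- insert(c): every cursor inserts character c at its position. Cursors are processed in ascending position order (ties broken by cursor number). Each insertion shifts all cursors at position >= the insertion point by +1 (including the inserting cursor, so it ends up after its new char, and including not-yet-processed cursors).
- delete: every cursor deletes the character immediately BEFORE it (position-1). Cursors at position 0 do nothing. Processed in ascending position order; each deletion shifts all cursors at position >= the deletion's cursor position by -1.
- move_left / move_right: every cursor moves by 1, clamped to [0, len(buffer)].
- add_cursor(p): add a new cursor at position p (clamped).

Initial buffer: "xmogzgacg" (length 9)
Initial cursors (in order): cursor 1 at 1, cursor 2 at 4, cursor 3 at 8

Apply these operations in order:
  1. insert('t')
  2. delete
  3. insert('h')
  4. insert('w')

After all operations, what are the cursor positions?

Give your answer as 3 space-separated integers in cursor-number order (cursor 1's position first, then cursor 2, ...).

Answer: 3 8 14

Derivation:
After op 1 (insert('t')): buffer="xtmogtzgactg" (len 12), cursors c1@2 c2@6 c3@11, authorship .1...2....3.
After op 2 (delete): buffer="xmogzgacg" (len 9), cursors c1@1 c2@4 c3@8, authorship .........
After op 3 (insert('h')): buffer="xhmoghzgachg" (len 12), cursors c1@2 c2@6 c3@11, authorship .1...2....3.
After op 4 (insert('w')): buffer="xhwmoghwzgachwg" (len 15), cursors c1@3 c2@8 c3@14, authorship .11...22....33.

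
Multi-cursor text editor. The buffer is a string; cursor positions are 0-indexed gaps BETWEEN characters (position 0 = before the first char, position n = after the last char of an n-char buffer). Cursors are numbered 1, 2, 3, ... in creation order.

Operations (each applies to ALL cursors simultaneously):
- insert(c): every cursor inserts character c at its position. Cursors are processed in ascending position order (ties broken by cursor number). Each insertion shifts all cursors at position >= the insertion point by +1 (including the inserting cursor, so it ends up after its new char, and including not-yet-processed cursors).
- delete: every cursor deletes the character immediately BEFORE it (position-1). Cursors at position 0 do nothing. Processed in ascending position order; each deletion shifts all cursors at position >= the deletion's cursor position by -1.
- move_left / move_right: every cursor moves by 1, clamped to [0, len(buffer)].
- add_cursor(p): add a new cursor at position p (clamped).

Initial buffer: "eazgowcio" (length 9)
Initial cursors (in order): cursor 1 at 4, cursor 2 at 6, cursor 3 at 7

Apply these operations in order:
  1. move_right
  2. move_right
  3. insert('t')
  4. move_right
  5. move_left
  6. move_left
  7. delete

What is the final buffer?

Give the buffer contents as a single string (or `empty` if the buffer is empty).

After op 1 (move_right): buffer="eazgowcio" (len 9), cursors c1@5 c2@7 c3@8, authorship .........
After op 2 (move_right): buffer="eazgowcio" (len 9), cursors c1@6 c2@8 c3@9, authorship .........
After op 3 (insert('t')): buffer="eazgowtcitot" (len 12), cursors c1@7 c2@10 c3@12, authorship ......1..2.3
After op 4 (move_right): buffer="eazgowtcitot" (len 12), cursors c1@8 c2@11 c3@12, authorship ......1..2.3
After op 5 (move_left): buffer="eazgowtcitot" (len 12), cursors c1@7 c2@10 c3@11, authorship ......1..2.3
After op 6 (move_left): buffer="eazgowtcitot" (len 12), cursors c1@6 c2@9 c3@10, authorship ......1..2.3
After op 7 (delete): buffer="eazgotcot" (len 9), cursors c1@5 c2@7 c3@7, authorship .....1..3

Answer: eazgotcot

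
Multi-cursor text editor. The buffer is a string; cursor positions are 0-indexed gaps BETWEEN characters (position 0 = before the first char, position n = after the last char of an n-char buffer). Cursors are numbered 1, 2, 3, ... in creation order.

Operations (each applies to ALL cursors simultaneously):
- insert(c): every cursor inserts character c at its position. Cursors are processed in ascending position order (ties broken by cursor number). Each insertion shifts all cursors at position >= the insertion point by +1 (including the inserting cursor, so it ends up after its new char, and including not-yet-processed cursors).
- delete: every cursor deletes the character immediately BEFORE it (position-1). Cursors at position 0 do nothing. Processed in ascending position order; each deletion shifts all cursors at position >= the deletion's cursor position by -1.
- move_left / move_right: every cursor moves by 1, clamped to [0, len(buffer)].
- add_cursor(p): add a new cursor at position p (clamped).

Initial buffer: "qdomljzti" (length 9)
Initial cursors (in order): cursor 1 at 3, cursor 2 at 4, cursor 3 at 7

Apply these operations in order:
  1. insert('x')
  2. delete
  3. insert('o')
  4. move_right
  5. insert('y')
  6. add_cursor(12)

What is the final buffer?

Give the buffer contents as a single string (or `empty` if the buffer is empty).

After op 1 (insert('x')): buffer="qdoxmxljzxti" (len 12), cursors c1@4 c2@6 c3@10, authorship ...1.2...3..
After op 2 (delete): buffer="qdomljzti" (len 9), cursors c1@3 c2@4 c3@7, authorship .........
After op 3 (insert('o')): buffer="qdoomoljzoti" (len 12), cursors c1@4 c2@6 c3@10, authorship ...1.2...3..
After op 4 (move_right): buffer="qdoomoljzoti" (len 12), cursors c1@5 c2@7 c3@11, authorship ...1.2...3..
After op 5 (insert('y')): buffer="qdoomyolyjzotyi" (len 15), cursors c1@6 c2@9 c3@14, authorship ...1.12.2..3.3.
After op 6 (add_cursor(12)): buffer="qdoomyolyjzotyi" (len 15), cursors c1@6 c2@9 c4@12 c3@14, authorship ...1.12.2..3.3.

Answer: qdoomyolyjzotyi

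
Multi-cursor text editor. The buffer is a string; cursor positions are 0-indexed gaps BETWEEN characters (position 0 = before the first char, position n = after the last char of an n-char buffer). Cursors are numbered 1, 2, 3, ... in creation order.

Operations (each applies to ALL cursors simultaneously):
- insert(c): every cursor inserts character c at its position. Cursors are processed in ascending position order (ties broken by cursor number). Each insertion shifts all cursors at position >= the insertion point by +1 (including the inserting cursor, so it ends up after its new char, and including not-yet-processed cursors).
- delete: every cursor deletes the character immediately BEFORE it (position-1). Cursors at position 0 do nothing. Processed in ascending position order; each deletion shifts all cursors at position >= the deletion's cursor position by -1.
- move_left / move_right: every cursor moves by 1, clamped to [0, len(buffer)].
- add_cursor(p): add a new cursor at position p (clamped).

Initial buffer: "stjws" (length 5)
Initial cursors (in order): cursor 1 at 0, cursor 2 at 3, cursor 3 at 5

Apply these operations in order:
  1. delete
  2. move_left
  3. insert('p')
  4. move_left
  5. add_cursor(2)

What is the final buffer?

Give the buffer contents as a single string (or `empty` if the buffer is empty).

Answer: psptpw

Derivation:
After op 1 (delete): buffer="stw" (len 3), cursors c1@0 c2@2 c3@3, authorship ...
After op 2 (move_left): buffer="stw" (len 3), cursors c1@0 c2@1 c3@2, authorship ...
After op 3 (insert('p')): buffer="psptpw" (len 6), cursors c1@1 c2@3 c3@5, authorship 1.2.3.
After op 4 (move_left): buffer="psptpw" (len 6), cursors c1@0 c2@2 c3@4, authorship 1.2.3.
After op 5 (add_cursor(2)): buffer="psptpw" (len 6), cursors c1@0 c2@2 c4@2 c3@4, authorship 1.2.3.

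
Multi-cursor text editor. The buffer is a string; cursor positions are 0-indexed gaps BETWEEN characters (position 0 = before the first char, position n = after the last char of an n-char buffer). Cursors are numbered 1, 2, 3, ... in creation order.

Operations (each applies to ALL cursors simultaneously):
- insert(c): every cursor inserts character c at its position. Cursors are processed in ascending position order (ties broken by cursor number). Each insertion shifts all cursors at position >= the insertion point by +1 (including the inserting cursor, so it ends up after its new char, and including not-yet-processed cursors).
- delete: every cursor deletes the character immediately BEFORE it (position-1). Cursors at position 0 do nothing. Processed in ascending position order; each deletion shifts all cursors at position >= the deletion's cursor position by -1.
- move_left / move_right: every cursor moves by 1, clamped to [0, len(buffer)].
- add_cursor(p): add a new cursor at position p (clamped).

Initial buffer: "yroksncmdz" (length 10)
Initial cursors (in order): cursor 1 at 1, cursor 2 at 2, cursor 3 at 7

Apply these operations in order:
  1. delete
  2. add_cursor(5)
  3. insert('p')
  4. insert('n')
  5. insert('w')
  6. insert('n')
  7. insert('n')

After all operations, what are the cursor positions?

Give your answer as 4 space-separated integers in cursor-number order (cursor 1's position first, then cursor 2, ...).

Answer: 10 10 19 25

Derivation:
After op 1 (delete): buffer="oksnmdz" (len 7), cursors c1@0 c2@0 c3@4, authorship .......
After op 2 (add_cursor(5)): buffer="oksnmdz" (len 7), cursors c1@0 c2@0 c3@4 c4@5, authorship .......
After op 3 (insert('p')): buffer="ppoksnpmpdz" (len 11), cursors c1@2 c2@2 c3@7 c4@9, authorship 12....3.4..
After op 4 (insert('n')): buffer="ppnnoksnpnmpndz" (len 15), cursors c1@4 c2@4 c3@10 c4@13, authorship 1212....33.44..
After op 5 (insert('w')): buffer="ppnnwwoksnpnwmpnwdz" (len 19), cursors c1@6 c2@6 c3@13 c4@17, authorship 121212....333.444..
After op 6 (insert('n')): buffer="ppnnwwnnoksnpnwnmpnwndz" (len 23), cursors c1@8 c2@8 c3@16 c4@21, authorship 12121212....3333.4444..
After op 7 (insert('n')): buffer="ppnnwwnnnnoksnpnwnnmpnwnndz" (len 27), cursors c1@10 c2@10 c3@19 c4@25, authorship 1212121212....33333.44444..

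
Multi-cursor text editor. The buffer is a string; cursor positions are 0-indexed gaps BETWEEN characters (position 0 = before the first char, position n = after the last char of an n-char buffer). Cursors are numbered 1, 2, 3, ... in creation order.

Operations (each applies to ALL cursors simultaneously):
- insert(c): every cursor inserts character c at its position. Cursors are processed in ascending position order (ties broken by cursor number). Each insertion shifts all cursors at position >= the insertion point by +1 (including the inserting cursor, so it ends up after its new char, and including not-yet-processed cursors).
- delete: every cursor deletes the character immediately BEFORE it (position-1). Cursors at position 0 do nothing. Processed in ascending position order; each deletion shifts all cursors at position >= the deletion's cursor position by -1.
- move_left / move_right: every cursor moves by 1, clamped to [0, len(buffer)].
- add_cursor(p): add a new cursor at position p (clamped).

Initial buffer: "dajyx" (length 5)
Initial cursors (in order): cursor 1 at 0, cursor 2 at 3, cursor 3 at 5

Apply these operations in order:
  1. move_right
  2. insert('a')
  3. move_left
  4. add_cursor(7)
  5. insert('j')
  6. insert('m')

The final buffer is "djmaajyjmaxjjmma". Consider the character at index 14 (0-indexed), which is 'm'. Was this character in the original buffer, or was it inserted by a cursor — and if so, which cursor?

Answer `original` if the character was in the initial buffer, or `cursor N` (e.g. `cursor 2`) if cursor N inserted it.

Answer: cursor 4

Derivation:
After op 1 (move_right): buffer="dajyx" (len 5), cursors c1@1 c2@4 c3@5, authorship .....
After op 2 (insert('a')): buffer="daajyaxa" (len 8), cursors c1@2 c2@6 c3@8, authorship .1...2.3
After op 3 (move_left): buffer="daajyaxa" (len 8), cursors c1@1 c2@5 c3@7, authorship .1...2.3
After op 4 (add_cursor(7)): buffer="daajyaxa" (len 8), cursors c1@1 c2@5 c3@7 c4@7, authorship .1...2.3
After op 5 (insert('j')): buffer="djaajyjaxjja" (len 12), cursors c1@2 c2@7 c3@11 c4@11, authorship .11...22.343
After op 6 (insert('m')): buffer="djmaajyjmaxjjmma" (len 16), cursors c1@3 c2@9 c3@15 c4@15, authorship .111...222.34343
Authorship (.=original, N=cursor N): . 1 1 1 . . . 2 2 2 . 3 4 3 4 3
Index 14: author = 4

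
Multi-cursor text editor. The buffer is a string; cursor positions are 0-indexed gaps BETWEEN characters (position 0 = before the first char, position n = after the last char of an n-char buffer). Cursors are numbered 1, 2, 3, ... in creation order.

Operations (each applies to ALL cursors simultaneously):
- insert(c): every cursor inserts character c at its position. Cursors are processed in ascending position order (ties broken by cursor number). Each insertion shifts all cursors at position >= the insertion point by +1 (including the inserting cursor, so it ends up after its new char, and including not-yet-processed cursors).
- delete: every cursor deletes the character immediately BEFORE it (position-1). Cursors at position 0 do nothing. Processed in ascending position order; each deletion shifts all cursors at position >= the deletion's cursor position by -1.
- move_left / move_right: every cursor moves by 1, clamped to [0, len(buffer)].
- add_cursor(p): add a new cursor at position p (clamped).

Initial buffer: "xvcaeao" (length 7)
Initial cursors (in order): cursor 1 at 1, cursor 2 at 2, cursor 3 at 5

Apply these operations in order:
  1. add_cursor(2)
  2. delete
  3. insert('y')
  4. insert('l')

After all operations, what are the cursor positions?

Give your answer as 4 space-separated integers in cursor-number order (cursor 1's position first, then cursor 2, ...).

Answer: 6 6 10 6

Derivation:
After op 1 (add_cursor(2)): buffer="xvcaeao" (len 7), cursors c1@1 c2@2 c4@2 c3@5, authorship .......
After op 2 (delete): buffer="caao" (len 4), cursors c1@0 c2@0 c4@0 c3@2, authorship ....
After op 3 (insert('y')): buffer="yyycayao" (len 8), cursors c1@3 c2@3 c4@3 c3@6, authorship 124..3..
After op 4 (insert('l')): buffer="yyylllcaylao" (len 12), cursors c1@6 c2@6 c4@6 c3@10, authorship 124124..33..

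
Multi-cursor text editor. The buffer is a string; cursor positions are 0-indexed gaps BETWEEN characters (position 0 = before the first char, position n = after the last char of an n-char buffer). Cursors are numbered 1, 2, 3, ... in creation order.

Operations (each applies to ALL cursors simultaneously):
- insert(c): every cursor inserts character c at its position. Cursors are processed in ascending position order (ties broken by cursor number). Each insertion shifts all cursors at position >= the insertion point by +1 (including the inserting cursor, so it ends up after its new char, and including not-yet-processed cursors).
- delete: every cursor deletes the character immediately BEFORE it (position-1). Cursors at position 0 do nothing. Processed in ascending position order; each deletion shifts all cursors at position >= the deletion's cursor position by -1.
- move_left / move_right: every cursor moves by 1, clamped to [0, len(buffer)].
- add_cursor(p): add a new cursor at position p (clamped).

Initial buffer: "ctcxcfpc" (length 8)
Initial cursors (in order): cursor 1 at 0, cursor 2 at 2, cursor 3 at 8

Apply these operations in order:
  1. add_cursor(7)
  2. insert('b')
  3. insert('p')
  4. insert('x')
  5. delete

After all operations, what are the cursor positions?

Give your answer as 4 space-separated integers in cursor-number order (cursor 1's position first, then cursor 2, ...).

Answer: 2 6 16 13

Derivation:
After op 1 (add_cursor(7)): buffer="ctcxcfpc" (len 8), cursors c1@0 c2@2 c4@7 c3@8, authorship ........
After op 2 (insert('b')): buffer="bctbcxcfpbcb" (len 12), cursors c1@1 c2@4 c4@10 c3@12, authorship 1..2.....4.3
After op 3 (insert('p')): buffer="bpctbpcxcfpbpcbp" (len 16), cursors c1@2 c2@6 c4@13 c3@16, authorship 11..22.....44.33
After op 4 (insert('x')): buffer="bpxctbpxcxcfpbpxcbpx" (len 20), cursors c1@3 c2@8 c4@16 c3@20, authorship 111..222.....444.333
After op 5 (delete): buffer="bpctbpcxcfpbpcbp" (len 16), cursors c1@2 c2@6 c4@13 c3@16, authorship 11..22.....44.33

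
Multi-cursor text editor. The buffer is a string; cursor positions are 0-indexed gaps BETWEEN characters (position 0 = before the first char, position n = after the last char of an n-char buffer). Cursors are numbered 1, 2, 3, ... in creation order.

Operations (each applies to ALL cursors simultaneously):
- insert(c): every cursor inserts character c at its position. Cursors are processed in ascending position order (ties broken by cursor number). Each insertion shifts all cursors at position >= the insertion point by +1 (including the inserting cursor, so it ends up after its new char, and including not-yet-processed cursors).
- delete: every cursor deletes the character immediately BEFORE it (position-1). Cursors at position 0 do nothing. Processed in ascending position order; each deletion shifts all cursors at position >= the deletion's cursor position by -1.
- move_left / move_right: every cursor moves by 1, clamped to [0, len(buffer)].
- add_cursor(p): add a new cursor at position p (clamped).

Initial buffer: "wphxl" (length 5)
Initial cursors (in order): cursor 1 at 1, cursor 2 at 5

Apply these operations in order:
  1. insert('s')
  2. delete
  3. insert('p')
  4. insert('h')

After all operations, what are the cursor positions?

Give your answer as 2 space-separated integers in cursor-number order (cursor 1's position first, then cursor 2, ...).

After op 1 (insert('s')): buffer="wsphxls" (len 7), cursors c1@2 c2@7, authorship .1....2
After op 2 (delete): buffer="wphxl" (len 5), cursors c1@1 c2@5, authorship .....
After op 3 (insert('p')): buffer="wpphxlp" (len 7), cursors c1@2 c2@7, authorship .1....2
After op 4 (insert('h')): buffer="wphphxlph" (len 9), cursors c1@3 c2@9, authorship .11....22

Answer: 3 9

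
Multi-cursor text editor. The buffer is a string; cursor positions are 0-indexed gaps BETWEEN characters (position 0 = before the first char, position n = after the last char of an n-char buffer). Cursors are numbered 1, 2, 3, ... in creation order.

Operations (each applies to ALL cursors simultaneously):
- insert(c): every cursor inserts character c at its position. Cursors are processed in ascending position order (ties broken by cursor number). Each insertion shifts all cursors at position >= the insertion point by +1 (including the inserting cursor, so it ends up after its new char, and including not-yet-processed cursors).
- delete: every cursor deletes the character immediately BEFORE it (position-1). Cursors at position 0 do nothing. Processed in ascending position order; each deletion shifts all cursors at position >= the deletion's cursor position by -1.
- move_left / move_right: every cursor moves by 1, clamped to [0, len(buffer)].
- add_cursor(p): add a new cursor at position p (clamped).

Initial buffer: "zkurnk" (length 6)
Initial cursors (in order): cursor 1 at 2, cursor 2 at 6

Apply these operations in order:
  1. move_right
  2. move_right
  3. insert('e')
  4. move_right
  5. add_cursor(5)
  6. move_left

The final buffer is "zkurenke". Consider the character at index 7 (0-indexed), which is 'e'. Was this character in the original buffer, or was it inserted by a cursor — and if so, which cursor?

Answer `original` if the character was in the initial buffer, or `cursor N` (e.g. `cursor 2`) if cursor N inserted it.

Answer: cursor 2

Derivation:
After op 1 (move_right): buffer="zkurnk" (len 6), cursors c1@3 c2@6, authorship ......
After op 2 (move_right): buffer="zkurnk" (len 6), cursors c1@4 c2@6, authorship ......
After op 3 (insert('e')): buffer="zkurenke" (len 8), cursors c1@5 c2@8, authorship ....1..2
After op 4 (move_right): buffer="zkurenke" (len 8), cursors c1@6 c2@8, authorship ....1..2
After op 5 (add_cursor(5)): buffer="zkurenke" (len 8), cursors c3@5 c1@6 c2@8, authorship ....1..2
After op 6 (move_left): buffer="zkurenke" (len 8), cursors c3@4 c1@5 c2@7, authorship ....1..2
Authorship (.=original, N=cursor N): . . . . 1 . . 2
Index 7: author = 2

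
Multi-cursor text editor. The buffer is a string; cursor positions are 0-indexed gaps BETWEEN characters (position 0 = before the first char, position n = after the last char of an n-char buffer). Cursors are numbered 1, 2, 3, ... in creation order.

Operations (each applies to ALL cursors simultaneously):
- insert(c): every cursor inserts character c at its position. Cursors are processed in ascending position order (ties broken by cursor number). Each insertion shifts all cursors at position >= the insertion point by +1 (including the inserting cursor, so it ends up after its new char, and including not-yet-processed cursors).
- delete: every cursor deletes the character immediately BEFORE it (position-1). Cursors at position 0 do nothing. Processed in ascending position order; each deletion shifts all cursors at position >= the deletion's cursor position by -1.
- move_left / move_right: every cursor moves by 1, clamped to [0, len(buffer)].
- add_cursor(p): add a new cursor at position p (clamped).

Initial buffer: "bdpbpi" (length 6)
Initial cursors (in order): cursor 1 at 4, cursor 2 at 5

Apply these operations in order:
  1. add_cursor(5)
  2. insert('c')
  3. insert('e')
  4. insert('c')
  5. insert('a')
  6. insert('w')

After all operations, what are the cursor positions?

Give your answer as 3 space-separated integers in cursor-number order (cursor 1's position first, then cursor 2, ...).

Answer: 9 20 20

Derivation:
After op 1 (add_cursor(5)): buffer="bdpbpi" (len 6), cursors c1@4 c2@5 c3@5, authorship ......
After op 2 (insert('c')): buffer="bdpbcpcci" (len 9), cursors c1@5 c2@8 c3@8, authorship ....1.23.
After op 3 (insert('e')): buffer="bdpbcepcceei" (len 12), cursors c1@6 c2@11 c3@11, authorship ....11.2323.
After op 4 (insert('c')): buffer="bdpbcecpcceecci" (len 15), cursors c1@7 c2@14 c3@14, authorship ....111.232323.
After op 5 (insert('a')): buffer="bdpbcecapcceeccaai" (len 18), cursors c1@8 c2@17 c3@17, authorship ....1111.23232323.
After op 6 (insert('w')): buffer="bdpbcecawpcceeccaawwi" (len 21), cursors c1@9 c2@20 c3@20, authorship ....11111.2323232323.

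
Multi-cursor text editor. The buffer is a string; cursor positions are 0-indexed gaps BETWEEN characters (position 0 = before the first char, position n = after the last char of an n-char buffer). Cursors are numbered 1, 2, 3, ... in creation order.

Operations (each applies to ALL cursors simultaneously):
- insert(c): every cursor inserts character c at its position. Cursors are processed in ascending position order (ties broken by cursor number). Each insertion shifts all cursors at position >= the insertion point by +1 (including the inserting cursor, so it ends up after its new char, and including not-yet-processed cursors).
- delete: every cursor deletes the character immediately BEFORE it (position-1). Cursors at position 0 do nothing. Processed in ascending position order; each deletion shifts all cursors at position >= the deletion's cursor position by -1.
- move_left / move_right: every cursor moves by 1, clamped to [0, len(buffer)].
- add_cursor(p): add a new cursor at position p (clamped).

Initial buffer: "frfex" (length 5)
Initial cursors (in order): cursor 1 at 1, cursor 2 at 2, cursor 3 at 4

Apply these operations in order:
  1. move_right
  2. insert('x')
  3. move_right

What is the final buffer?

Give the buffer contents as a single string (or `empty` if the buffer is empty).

After op 1 (move_right): buffer="frfex" (len 5), cursors c1@2 c2@3 c3@5, authorship .....
After op 2 (insert('x')): buffer="frxfxexx" (len 8), cursors c1@3 c2@5 c3@8, authorship ..1.2..3
After op 3 (move_right): buffer="frxfxexx" (len 8), cursors c1@4 c2@6 c3@8, authorship ..1.2..3

Answer: frxfxexx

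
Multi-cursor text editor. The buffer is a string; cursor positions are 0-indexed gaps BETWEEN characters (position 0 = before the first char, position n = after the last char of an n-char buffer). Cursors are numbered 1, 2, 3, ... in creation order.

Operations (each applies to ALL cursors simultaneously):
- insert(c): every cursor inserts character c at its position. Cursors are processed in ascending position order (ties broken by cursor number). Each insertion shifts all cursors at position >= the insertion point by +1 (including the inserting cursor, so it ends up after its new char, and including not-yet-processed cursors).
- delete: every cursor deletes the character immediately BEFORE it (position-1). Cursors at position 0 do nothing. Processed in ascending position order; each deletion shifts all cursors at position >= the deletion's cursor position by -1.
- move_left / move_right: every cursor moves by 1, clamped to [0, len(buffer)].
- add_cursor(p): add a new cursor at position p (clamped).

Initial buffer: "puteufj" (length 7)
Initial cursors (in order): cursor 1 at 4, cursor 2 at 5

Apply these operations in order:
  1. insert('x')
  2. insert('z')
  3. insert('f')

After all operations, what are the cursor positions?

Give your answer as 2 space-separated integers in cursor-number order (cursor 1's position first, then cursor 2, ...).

Answer: 7 11

Derivation:
After op 1 (insert('x')): buffer="putexuxfj" (len 9), cursors c1@5 c2@7, authorship ....1.2..
After op 2 (insert('z')): buffer="putexzuxzfj" (len 11), cursors c1@6 c2@9, authorship ....11.22..
After op 3 (insert('f')): buffer="putexzfuxzffj" (len 13), cursors c1@7 c2@11, authorship ....111.222..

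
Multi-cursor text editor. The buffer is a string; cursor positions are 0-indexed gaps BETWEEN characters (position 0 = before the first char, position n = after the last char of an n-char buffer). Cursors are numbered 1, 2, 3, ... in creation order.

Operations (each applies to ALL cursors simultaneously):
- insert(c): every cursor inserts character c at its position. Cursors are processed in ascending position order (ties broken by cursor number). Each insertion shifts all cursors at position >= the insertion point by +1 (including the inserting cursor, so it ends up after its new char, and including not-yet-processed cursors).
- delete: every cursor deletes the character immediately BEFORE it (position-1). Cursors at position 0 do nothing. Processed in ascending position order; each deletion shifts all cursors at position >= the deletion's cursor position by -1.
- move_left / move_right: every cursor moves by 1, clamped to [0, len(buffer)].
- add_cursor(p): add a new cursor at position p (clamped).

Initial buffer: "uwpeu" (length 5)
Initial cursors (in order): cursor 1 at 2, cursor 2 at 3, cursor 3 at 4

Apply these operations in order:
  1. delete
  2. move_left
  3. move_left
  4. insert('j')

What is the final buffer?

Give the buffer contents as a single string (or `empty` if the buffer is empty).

Answer: jjjuu

Derivation:
After op 1 (delete): buffer="uu" (len 2), cursors c1@1 c2@1 c3@1, authorship ..
After op 2 (move_left): buffer="uu" (len 2), cursors c1@0 c2@0 c3@0, authorship ..
After op 3 (move_left): buffer="uu" (len 2), cursors c1@0 c2@0 c3@0, authorship ..
After op 4 (insert('j')): buffer="jjjuu" (len 5), cursors c1@3 c2@3 c3@3, authorship 123..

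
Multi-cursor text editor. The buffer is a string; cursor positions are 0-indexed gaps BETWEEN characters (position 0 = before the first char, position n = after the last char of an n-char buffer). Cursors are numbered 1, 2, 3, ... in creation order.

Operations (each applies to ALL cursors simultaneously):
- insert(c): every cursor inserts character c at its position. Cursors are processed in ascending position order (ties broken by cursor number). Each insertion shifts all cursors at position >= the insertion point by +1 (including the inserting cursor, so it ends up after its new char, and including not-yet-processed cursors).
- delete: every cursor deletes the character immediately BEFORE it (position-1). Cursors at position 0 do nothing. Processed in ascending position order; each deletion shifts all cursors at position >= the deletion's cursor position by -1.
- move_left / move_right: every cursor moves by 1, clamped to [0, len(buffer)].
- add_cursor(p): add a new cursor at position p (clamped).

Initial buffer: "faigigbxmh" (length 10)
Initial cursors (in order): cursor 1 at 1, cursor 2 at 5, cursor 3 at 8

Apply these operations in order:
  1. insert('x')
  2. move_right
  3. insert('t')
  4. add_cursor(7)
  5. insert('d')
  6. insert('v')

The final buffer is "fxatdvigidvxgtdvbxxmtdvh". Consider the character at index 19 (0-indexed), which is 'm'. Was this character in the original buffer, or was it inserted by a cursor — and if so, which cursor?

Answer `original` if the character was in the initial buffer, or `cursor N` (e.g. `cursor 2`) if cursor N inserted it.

Answer: original

Derivation:
After op 1 (insert('x')): buffer="fxaigixgbxxmh" (len 13), cursors c1@2 c2@7 c3@11, authorship .1....2...3..
After op 2 (move_right): buffer="fxaigixgbxxmh" (len 13), cursors c1@3 c2@8 c3@12, authorship .1....2...3..
After op 3 (insert('t')): buffer="fxatigixgtbxxmth" (len 16), cursors c1@4 c2@10 c3@15, authorship .1.1...2.2..3.3.
After op 4 (add_cursor(7)): buffer="fxatigixgtbxxmth" (len 16), cursors c1@4 c4@7 c2@10 c3@15, authorship .1.1...2.2..3.3.
After op 5 (insert('d')): buffer="fxatdigidxgtdbxxmtdh" (len 20), cursors c1@5 c4@9 c2@13 c3@19, authorship .1.11...42.22..3.33.
After op 6 (insert('v')): buffer="fxatdvigidvxgtdvbxxmtdvh" (len 24), cursors c1@6 c4@11 c2@16 c3@23, authorship .1.111...442.222..3.333.
Authorship (.=original, N=cursor N): . 1 . 1 1 1 . . . 4 4 2 . 2 2 2 . . 3 . 3 3 3 .
Index 19: author = original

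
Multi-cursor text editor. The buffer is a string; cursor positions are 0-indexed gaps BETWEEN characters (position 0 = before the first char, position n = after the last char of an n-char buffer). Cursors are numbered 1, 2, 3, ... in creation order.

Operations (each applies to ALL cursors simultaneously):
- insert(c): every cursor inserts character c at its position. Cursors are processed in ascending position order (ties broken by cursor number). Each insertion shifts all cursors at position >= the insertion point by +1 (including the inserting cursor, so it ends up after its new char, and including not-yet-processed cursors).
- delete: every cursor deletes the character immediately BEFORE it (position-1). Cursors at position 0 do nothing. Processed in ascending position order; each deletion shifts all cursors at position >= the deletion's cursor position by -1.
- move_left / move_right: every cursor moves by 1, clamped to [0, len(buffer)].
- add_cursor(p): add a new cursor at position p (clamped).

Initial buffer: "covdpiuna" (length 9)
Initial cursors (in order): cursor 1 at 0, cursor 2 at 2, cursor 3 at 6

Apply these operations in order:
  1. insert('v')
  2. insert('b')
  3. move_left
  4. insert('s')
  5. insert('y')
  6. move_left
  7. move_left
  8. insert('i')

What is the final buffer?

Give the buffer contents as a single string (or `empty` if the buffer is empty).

After op 1 (insert('v')): buffer="vcovvdpivuna" (len 12), cursors c1@1 c2@4 c3@9, authorship 1..2....3...
After op 2 (insert('b')): buffer="vbcovbvdpivbuna" (len 15), cursors c1@2 c2@6 c3@12, authorship 11..22....33...
After op 3 (move_left): buffer="vbcovbvdpivbuna" (len 15), cursors c1@1 c2@5 c3@11, authorship 11..22....33...
After op 4 (insert('s')): buffer="vsbcovsbvdpivsbuna" (len 18), cursors c1@2 c2@7 c3@14, authorship 111..222....333...
After op 5 (insert('y')): buffer="vsybcovsybvdpivsybuna" (len 21), cursors c1@3 c2@9 c3@17, authorship 1111..2222....3333...
After op 6 (move_left): buffer="vsybcovsybvdpivsybuna" (len 21), cursors c1@2 c2@8 c3@16, authorship 1111..2222....3333...
After op 7 (move_left): buffer="vsybcovsybvdpivsybuna" (len 21), cursors c1@1 c2@7 c3@15, authorship 1111..2222....3333...
After op 8 (insert('i')): buffer="visybcovisybvdpivisybuna" (len 24), cursors c1@2 c2@9 c3@18, authorship 11111..22222....33333...

Answer: visybcovisybvdpivisybuna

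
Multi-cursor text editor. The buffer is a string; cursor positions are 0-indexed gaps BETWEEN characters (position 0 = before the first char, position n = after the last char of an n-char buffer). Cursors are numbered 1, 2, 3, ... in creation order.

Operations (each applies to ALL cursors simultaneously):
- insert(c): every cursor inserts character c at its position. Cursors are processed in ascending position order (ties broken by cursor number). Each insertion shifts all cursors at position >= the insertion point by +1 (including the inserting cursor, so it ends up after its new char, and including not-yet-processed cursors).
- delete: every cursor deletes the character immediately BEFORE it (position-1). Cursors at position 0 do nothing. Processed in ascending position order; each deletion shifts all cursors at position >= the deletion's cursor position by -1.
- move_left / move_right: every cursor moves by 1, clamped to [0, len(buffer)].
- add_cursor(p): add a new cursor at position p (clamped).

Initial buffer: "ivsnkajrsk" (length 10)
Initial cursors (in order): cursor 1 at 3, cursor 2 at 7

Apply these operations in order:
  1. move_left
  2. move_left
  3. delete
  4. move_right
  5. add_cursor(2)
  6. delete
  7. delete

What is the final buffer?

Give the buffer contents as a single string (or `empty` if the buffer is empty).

After op 1 (move_left): buffer="ivsnkajrsk" (len 10), cursors c1@2 c2@6, authorship ..........
After op 2 (move_left): buffer="ivsnkajrsk" (len 10), cursors c1@1 c2@5, authorship ..........
After op 3 (delete): buffer="vsnajrsk" (len 8), cursors c1@0 c2@3, authorship ........
After op 4 (move_right): buffer="vsnajrsk" (len 8), cursors c1@1 c2@4, authorship ........
After op 5 (add_cursor(2)): buffer="vsnajrsk" (len 8), cursors c1@1 c3@2 c2@4, authorship ........
After op 6 (delete): buffer="njrsk" (len 5), cursors c1@0 c3@0 c2@1, authorship .....
After op 7 (delete): buffer="jrsk" (len 4), cursors c1@0 c2@0 c3@0, authorship ....

Answer: jrsk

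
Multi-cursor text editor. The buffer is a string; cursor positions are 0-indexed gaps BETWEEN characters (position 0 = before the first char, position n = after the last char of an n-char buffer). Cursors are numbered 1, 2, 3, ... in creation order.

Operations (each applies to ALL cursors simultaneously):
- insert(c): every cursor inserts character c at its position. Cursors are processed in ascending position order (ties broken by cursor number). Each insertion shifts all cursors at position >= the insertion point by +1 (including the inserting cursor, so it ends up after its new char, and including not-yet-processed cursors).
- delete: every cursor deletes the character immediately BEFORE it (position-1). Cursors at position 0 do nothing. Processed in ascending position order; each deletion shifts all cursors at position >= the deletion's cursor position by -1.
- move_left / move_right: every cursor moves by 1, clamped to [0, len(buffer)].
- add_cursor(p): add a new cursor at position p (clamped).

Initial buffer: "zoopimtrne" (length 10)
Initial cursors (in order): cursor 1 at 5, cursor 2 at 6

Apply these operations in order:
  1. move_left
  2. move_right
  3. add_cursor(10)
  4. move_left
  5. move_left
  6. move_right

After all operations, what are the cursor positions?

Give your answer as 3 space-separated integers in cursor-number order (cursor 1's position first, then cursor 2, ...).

Answer: 4 5 9

Derivation:
After op 1 (move_left): buffer="zoopimtrne" (len 10), cursors c1@4 c2@5, authorship ..........
After op 2 (move_right): buffer="zoopimtrne" (len 10), cursors c1@5 c2@6, authorship ..........
After op 3 (add_cursor(10)): buffer="zoopimtrne" (len 10), cursors c1@5 c2@6 c3@10, authorship ..........
After op 4 (move_left): buffer="zoopimtrne" (len 10), cursors c1@4 c2@5 c3@9, authorship ..........
After op 5 (move_left): buffer="zoopimtrne" (len 10), cursors c1@3 c2@4 c3@8, authorship ..........
After op 6 (move_right): buffer="zoopimtrne" (len 10), cursors c1@4 c2@5 c3@9, authorship ..........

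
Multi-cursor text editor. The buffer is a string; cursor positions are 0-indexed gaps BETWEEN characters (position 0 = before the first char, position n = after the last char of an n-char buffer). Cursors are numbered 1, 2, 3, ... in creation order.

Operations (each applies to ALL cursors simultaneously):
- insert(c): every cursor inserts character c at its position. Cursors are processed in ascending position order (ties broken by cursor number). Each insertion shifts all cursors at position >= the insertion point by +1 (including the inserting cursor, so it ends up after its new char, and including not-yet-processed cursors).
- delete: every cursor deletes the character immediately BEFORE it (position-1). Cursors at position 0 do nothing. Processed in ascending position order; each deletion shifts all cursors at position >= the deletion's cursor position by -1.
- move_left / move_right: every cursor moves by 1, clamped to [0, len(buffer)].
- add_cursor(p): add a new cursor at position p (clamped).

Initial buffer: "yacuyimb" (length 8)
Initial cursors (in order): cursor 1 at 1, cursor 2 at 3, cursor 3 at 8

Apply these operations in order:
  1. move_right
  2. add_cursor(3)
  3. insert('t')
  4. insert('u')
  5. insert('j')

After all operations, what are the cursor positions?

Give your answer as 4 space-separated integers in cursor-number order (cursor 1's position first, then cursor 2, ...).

After op 1 (move_right): buffer="yacuyimb" (len 8), cursors c1@2 c2@4 c3@8, authorship ........
After op 2 (add_cursor(3)): buffer="yacuyimb" (len 8), cursors c1@2 c4@3 c2@4 c3@8, authorship ........
After op 3 (insert('t')): buffer="yatctutyimbt" (len 12), cursors c1@3 c4@5 c2@7 c3@12, authorship ..1.4.2....3
After op 4 (insert('u')): buffer="yatuctuutuyimbtu" (len 16), cursors c1@4 c4@7 c2@10 c3@16, authorship ..11.44.22....33
After op 5 (insert('j')): buffer="yatujctujutujyimbtuj" (len 20), cursors c1@5 c4@9 c2@13 c3@20, authorship ..111.444.222....333

Answer: 5 13 20 9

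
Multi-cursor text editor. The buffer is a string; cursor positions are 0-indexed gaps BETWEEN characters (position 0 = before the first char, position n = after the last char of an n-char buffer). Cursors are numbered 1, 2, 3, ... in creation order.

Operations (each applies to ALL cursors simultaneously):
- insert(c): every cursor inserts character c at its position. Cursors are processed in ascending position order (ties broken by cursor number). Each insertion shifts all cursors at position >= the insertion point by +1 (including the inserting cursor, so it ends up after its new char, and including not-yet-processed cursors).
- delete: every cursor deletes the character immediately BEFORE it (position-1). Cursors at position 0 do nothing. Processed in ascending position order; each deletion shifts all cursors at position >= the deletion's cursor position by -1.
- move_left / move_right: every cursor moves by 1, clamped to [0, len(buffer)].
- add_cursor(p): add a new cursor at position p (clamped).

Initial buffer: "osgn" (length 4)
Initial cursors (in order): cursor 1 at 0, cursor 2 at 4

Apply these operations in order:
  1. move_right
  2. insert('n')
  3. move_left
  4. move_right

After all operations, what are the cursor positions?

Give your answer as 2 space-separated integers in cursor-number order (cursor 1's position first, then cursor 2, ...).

Answer: 2 6

Derivation:
After op 1 (move_right): buffer="osgn" (len 4), cursors c1@1 c2@4, authorship ....
After op 2 (insert('n')): buffer="onsgnn" (len 6), cursors c1@2 c2@6, authorship .1...2
After op 3 (move_left): buffer="onsgnn" (len 6), cursors c1@1 c2@5, authorship .1...2
After op 4 (move_right): buffer="onsgnn" (len 6), cursors c1@2 c2@6, authorship .1...2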